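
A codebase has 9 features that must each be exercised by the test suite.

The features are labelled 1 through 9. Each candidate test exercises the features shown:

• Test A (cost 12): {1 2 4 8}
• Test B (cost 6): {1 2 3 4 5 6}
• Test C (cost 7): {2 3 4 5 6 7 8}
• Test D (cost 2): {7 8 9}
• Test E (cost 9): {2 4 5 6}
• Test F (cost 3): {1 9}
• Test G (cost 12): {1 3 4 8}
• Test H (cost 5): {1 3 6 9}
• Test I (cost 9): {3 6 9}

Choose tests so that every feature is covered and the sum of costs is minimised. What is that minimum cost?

8

B, D together cover every feature (B ∪ D = {1, 2, 3, 4, 5, 6, 7, 8, 9}); total cost 6 + 2 = 8.
No covering selection has total cost below 8.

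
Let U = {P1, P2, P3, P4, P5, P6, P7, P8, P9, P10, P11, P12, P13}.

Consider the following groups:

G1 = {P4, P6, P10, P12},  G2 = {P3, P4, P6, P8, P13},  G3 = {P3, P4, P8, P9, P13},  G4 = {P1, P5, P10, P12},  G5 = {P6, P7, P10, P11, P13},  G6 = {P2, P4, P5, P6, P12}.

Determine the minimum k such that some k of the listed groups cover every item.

G3 and G4 and G5 and G6 together: G3 ∪ G4 ∪ G5 ∪ G6 = {P1, P2, P3, P4, P5, P6, P7, P8, P9, P10, P11, P12, P13} — every item is covered.
No 3 of the 6 groups cover everything (all 20 combinations miss at least one item), so 4 is optimal.

4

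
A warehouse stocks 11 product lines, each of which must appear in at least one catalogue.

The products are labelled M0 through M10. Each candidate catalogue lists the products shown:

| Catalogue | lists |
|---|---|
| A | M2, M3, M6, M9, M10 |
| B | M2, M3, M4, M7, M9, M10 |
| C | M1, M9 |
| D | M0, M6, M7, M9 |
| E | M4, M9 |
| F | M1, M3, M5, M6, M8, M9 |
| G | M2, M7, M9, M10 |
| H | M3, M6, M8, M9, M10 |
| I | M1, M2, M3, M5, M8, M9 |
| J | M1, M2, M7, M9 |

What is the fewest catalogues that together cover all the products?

3

Take {B, D, I}. Their union is {M0, M1, M2, M3, M4, M5, M6, M7, M8, M9, M10}, which is all 11 products.
Only D contains M0, so D is forced; the remaining 7 products need at least 2 more catalogues (each remaining catalogue adds at most 5) — so at least 3 catalogues are needed, and 3 is optimal.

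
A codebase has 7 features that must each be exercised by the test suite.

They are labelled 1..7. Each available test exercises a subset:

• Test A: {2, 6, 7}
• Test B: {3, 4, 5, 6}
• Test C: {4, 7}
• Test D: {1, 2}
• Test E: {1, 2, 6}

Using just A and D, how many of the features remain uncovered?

Union of A, D = {1, 2, 6, 7}.
Not covered: 3, 4, 5 — 3 features.

3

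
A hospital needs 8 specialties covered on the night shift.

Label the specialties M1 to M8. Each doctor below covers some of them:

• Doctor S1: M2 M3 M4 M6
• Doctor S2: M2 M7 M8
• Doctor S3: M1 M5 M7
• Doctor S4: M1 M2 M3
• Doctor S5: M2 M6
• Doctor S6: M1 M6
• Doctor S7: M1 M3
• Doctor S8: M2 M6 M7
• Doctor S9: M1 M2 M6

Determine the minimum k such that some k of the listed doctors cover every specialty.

Take {S1, S2, S3}. Their union is {M1, M2, M3, M4, M5, M6, M7, M8}, which is all 8 specialties.
Only S1 contains M4, so S1 is forced; the remaining 4 specialties need at least 2 more doctors (each remaining doctor adds at most 3) — so at least 3 doctors are needed, and 3 is optimal.

3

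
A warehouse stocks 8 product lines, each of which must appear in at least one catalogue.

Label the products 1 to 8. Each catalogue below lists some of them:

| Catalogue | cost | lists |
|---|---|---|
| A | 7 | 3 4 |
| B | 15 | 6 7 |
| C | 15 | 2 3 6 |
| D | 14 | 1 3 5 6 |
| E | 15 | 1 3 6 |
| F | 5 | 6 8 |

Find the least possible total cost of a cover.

A, B, C, D, F together cover every product (A ∪ B ∪ C ∪ D ∪ F = {1, 2, 3, 4, 5, 6, 7, 8}); total cost 7 + 15 + 15 + 14 + 5 = 56.
No covering selection has total cost below 56.

56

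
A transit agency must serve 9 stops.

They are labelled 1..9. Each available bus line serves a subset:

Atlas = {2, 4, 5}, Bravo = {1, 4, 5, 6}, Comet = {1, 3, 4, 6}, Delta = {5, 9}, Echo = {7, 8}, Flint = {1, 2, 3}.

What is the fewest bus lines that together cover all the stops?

4

Atlas and Comet and Delta and Echo together: Atlas ∪ Comet ∪ Delta ∪ Echo = {1, 2, 3, 4, 5, 6, 7, 8, 9} — every stop is covered.
No 3 of the 6 bus lines cover everything (all 20 combinations miss at least one stop), so 4 is optimal.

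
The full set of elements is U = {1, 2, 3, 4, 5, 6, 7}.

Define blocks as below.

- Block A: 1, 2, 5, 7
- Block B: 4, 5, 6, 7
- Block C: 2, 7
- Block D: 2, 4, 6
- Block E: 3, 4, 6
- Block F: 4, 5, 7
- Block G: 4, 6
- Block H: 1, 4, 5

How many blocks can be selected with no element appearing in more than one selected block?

2

C, G are pairwise disjoint (C={2,7}; G={4,6}).
Every remaining block overlaps one of these, and no 3 of the listed blocks are pairwise disjoint, so 2 is the maximum.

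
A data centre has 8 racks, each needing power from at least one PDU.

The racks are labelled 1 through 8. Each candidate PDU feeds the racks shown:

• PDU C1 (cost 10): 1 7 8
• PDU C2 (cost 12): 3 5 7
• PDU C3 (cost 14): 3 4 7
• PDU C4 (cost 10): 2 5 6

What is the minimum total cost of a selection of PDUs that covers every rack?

C1, C3, C4 together cover every rack (C1 ∪ C3 ∪ C4 = {1, 2, 3, 4, 5, 6, 7, 8}); total cost 10 + 14 + 10 = 34.
No covering selection has total cost below 34.

34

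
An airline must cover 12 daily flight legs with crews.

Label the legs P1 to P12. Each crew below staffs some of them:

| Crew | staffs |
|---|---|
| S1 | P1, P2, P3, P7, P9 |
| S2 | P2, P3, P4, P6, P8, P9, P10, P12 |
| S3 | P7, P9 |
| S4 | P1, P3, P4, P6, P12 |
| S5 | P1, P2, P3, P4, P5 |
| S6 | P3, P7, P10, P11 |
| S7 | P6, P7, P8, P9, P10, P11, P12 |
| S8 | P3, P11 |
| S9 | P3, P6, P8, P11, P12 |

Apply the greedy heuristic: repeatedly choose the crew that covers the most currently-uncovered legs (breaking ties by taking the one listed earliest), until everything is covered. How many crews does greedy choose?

Greedy: pick S2 (covers 8 new) → pick S1 (covers 2 new) → pick S5 (covers 1 new) → pick S6 (covers 1 new). Total picks: 4.
(The true minimum cover uses only 2 crews, so greedy is not optimal here.)

4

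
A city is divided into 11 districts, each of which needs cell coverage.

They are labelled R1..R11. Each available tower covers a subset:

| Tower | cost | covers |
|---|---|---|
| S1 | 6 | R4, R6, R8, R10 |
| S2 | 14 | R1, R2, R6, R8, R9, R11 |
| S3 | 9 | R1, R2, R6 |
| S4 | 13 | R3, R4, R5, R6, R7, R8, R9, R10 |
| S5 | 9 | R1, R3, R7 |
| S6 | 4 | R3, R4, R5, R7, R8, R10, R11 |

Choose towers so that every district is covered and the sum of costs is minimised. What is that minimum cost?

18

S2, S6 together cover every district (S2 ∪ S6 = {R1, R2, R3, R4, R5, R6, R7, R8, R9, R10, R11}); total cost 14 + 4 = 18.
The greedy pick S6, S3, S4 costs 26; no covering selection beats 18.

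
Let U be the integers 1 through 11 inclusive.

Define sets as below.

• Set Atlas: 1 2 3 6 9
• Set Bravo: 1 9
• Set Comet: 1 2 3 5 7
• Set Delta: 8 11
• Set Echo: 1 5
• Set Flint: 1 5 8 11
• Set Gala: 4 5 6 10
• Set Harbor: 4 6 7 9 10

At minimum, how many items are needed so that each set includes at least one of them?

3

The 3 items {1, 6, 8} hit every set.
The sets Bravo, Delta, Gala are pairwise disjoint, so any hitting set needs a separate item for each — at least 3. Hence 3 is optimal.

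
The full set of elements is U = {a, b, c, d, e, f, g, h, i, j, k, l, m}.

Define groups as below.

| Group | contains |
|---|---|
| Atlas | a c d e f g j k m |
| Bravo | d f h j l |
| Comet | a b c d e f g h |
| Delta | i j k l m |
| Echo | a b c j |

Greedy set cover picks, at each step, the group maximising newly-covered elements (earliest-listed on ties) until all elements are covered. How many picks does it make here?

Greedy: pick Atlas (covers 9 new) → pick Bravo (covers 2 new) → pick Comet (covers 1 new) → pick Delta (covers 1 new). Total picks: 4.
(The true minimum cover uses only 2 groups, so greedy is not optimal here.)

4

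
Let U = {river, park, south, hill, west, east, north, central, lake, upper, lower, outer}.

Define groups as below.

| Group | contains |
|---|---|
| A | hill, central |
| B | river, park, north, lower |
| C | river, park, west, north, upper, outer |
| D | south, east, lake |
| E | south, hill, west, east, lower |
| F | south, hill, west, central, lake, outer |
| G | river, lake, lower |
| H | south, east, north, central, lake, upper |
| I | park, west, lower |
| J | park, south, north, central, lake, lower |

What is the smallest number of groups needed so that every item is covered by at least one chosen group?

3

Take {C, E, J}. Their union is {river, park, south, hill, west, east, north, central, lake, upper, lower, outer}, which is all 12 items.
No 2 of the 10 groups cover everything (all 45 combinations miss at least one item), so 3 is optimal.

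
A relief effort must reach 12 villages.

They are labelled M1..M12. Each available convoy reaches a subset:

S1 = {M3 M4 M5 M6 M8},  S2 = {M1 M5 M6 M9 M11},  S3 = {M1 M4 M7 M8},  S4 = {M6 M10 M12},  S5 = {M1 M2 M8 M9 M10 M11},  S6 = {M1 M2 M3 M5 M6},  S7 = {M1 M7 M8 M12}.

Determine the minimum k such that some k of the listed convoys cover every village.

S1 and S5 and S7 together: S1 ∪ S5 ∪ S7 = {M1, M2, M3, M4, M5, M6, M7, M8, M9, M10, M11, M12} — every village is covered.
No 2 of the 7 convoys cover everything (all 21 combinations miss at least one village), so 3 is optimal.

3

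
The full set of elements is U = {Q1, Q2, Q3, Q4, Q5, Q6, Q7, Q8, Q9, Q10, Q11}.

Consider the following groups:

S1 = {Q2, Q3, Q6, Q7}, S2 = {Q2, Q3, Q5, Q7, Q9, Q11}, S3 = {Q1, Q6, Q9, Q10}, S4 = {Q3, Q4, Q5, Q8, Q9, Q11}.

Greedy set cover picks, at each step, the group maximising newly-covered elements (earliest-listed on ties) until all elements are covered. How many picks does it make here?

Greedy: pick S2 (covers 6 new) → pick S3 (covers 3 new) → pick S4 (covers 2 new). Total picks: 3.

3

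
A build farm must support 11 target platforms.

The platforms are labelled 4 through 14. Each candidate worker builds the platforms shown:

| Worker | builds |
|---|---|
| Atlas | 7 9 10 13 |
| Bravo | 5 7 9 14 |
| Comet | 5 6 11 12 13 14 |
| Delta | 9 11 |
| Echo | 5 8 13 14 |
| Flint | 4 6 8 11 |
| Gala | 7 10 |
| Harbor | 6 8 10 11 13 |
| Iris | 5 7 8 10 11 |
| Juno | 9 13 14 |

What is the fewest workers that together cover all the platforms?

3

Take {Atlas, Comet, Flint}. Their union is {4, 5, 6, 7, 8, 9, 10, 11, 12, 13, 14}, which is all 11 platforms.
Only Flint contains 4, so Flint is forced; the remaining 7 platforms need at least 2 more workers (each remaining worker adds at most 4) — so at least 3 workers are needed, and 3 is optimal.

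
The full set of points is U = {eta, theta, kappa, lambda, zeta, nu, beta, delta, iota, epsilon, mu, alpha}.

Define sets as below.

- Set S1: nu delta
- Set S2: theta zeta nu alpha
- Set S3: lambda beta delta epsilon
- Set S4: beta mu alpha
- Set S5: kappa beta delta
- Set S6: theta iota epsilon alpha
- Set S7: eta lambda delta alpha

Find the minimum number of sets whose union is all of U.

S2, S4, S5, S6, and S7 cover everything between them: the union {eta, theta, kappa, lambda, zeta, nu, beta, delta, iota, epsilon, mu, alpha} is all of U.
No 4 of the 7 sets cover everything (all 35 combinations miss at least one point), so 5 is optimal.

5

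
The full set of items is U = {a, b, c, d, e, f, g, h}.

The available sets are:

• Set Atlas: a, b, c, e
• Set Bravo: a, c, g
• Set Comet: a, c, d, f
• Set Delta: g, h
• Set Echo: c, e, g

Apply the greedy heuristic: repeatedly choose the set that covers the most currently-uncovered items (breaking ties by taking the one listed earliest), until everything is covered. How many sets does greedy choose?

3

Greedy: pick Atlas (covers 4 new) → pick Comet (covers 2 new) → pick Delta (covers 2 new). Total picks: 3.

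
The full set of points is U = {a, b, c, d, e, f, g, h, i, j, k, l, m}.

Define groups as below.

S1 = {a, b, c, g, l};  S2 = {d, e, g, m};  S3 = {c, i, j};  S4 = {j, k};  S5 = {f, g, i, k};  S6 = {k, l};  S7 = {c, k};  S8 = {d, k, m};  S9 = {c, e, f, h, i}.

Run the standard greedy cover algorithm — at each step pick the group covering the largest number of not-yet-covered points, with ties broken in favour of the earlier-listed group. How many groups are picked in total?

4

Greedy: pick S1 (covers 5 new) → pick S9 (covers 4 new) → pick S8 (covers 3 new) → pick S3 (covers 1 new). Total picks: 4.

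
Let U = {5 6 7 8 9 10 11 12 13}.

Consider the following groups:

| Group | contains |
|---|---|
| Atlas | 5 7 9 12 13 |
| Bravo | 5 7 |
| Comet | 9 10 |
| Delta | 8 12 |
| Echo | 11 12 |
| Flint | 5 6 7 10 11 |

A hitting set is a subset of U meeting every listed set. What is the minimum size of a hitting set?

H = {5, 9, 12} meets every group (each contains at least one member of H), and |H| = 3.
The groups Bravo, Comet, Echo are pairwise disjoint, so any hitting set needs a separate item for each — at least 3. Hence 3 is optimal.

3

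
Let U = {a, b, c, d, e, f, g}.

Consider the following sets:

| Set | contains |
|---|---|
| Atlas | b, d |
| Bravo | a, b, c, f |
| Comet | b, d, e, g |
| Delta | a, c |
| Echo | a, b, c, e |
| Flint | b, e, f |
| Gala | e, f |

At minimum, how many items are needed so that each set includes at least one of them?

H = {a, d, f} meets every set (each contains at least one member of H), and |H| = 3.
The sets Atlas, Delta, Gala are pairwise disjoint, so any hitting set needs a separate item for each — at least 3. Hence 3 is optimal.

3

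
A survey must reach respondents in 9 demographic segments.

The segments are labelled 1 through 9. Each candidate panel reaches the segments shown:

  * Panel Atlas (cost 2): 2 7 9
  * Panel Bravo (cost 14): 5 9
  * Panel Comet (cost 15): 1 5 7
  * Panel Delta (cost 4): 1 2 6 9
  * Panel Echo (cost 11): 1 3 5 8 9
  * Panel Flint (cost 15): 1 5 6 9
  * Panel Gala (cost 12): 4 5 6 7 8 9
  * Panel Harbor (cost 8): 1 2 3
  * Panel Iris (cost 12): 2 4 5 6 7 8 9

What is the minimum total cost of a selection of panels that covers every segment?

Gala, Harbor together cover every segment (Gala ∪ Harbor = {1, 2, 3, 4, 5, 6, 7, 8, 9}); total cost 12 + 8 = 20.
The greedy pick Atlas, Delta, Echo, Gala costs 29; no covering selection beats 20.

20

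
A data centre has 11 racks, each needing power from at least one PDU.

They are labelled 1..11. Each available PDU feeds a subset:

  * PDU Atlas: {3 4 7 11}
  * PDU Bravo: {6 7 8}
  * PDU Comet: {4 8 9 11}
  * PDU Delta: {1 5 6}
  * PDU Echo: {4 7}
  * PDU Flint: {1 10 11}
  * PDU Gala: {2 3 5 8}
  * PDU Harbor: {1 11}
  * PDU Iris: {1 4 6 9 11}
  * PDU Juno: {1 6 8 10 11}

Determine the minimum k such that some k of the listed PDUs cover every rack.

4

Take {Bravo, Flint, Gala, Iris}. Their union is {1, 2, 3, 4, 5, 6, 7, 8, 9, 10, 11}, which is all 11 racks.
No 3 of the 10 PDUs cover everything (all 120 combinations miss at least one rack), so 4 is optimal.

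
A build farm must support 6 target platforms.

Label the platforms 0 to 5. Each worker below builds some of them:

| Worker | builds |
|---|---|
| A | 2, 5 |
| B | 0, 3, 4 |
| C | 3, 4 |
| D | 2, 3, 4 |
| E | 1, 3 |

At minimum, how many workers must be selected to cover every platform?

A and B and E together: A ∪ B ∪ E = {0, 1, 2, 3, 4, 5} — every platform is covered.
Only B contains 0, so B is forced; the remaining 3 platforms need at least 2 more workers (each remaining worker adds at most 2) — so at least 3 workers are needed, and 3 is optimal.

3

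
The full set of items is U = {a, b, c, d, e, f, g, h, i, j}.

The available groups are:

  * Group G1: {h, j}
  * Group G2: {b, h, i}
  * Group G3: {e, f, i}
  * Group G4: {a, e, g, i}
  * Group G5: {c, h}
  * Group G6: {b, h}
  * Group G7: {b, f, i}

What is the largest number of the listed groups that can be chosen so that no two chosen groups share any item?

2

G4, G5 are pairwise disjoint (G4={a,e,g,i}; G5={c,h}).
Every remaining group overlaps one of these, and no 3 of the listed groups are pairwise disjoint, so 2 is the maximum.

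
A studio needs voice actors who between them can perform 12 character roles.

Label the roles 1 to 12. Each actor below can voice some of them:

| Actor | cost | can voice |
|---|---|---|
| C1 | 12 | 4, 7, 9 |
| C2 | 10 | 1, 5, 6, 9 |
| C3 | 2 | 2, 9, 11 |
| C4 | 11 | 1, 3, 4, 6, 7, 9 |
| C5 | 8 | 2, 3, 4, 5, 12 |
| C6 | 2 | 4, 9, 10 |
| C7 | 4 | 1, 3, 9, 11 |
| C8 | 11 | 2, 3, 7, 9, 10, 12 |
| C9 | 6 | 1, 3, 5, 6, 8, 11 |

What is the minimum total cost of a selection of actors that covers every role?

19

C6, C8, C9 together cover every role (C6 ∪ C8 ∪ C9 = {1, 2, 3, 4, 5, 6, 7, 8, 9, 10, 11, 12}); total cost 2 + 11 + 6 = 19.
The greedy pick C3, C6, C9, C8 costs 21; no covering selection beats 19.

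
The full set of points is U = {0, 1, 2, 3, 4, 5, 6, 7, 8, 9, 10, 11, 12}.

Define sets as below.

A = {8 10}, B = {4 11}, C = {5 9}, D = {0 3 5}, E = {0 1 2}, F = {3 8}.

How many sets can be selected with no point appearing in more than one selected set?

B, C, E, F are pairwise disjoint (B={4,11}; C={5,9}; E={0,1,2}; F={3,8}).
Every remaining set overlaps one of these, and no 5 of the listed sets are pairwise disjoint, so 4 is the maximum.

4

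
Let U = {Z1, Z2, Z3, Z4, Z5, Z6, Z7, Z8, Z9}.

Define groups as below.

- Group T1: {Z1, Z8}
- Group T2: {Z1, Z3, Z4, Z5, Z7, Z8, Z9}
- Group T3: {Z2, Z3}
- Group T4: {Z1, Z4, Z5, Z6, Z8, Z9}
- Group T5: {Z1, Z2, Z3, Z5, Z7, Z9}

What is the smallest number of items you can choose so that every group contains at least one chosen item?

2

Take H = {Z1, Z3}. Each listed group contains at least one of these, so H is a hitting set of size 2.
The groups T1, T3 are pairwise disjoint, so any hitting set needs a separate item for each — at least 2. Hence 2 is optimal.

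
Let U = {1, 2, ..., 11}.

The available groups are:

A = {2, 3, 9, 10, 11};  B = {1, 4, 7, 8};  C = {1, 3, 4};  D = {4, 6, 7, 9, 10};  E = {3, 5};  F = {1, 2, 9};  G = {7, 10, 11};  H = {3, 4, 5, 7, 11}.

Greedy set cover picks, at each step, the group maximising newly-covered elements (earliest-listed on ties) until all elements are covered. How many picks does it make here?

Greedy: pick A (covers 5 new) → pick B (covers 4 new) → pick D (covers 1 new) → pick E (covers 1 new). Total picks: 4.

4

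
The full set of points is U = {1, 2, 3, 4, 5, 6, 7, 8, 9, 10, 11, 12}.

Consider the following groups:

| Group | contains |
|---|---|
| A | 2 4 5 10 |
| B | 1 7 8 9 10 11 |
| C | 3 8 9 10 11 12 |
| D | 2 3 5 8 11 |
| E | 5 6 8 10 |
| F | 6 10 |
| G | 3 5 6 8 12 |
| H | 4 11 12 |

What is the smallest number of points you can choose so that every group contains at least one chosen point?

3

Take T = {8, 10, 11}. Each listed group contains at least one of these, so T is a hitting set of size 3.
No choice of 2 points meets every group, so 3 is the minimum.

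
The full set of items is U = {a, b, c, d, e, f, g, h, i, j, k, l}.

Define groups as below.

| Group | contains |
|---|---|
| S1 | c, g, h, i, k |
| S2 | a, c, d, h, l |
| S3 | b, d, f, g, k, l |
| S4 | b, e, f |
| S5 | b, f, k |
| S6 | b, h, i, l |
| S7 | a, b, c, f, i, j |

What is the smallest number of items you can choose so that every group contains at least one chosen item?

T = {f, h} meets every group (each contains at least one member of T), and |T| = 2.
The groups S2, S4 are pairwise disjoint, so any hitting set needs a separate item for each — at least 2. Hence 2 is optimal.

2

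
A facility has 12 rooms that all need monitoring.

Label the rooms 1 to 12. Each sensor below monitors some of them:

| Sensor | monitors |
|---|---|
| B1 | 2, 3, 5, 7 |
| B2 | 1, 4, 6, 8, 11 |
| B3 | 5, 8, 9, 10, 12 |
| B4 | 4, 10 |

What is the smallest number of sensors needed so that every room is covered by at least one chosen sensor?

B1 and B2 and B3 together: B1 ∪ B2 ∪ B3 = {1, 2, 3, 4, 5, 6, 7, 8, 9, 10, 11, 12} — every room is covered.
Each sensor has at most 5 rooms, and 2·5 = 10 < 12 — so at least 3 sensors are needed, and 3 is optimal.

3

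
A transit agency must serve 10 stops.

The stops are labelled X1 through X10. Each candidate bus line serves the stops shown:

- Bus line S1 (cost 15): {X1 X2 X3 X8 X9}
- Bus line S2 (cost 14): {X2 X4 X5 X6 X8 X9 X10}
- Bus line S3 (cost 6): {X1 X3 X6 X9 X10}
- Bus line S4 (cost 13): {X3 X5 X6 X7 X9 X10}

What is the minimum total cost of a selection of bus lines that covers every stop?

33

S2, S3, S4 together cover every stop (S2 ∪ S3 ∪ S4 = {X1, X2, X3, X4, X5, X6, X7, X8, X9, X10}); total cost 14 + 6 + 13 = 33.
No covering selection has total cost below 33.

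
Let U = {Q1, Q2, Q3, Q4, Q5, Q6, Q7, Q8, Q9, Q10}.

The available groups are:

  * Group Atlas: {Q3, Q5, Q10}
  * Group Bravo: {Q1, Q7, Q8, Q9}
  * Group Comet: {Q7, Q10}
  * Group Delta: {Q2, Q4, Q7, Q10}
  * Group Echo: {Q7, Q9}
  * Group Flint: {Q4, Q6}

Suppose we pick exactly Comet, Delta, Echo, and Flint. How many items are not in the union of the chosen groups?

Union of Comet, Delta, Echo, Flint = {Q2, Q4, Q6, Q7, Q9, Q10}.
Not covered: Q1, Q3, Q5, Q8 — 4 items.

4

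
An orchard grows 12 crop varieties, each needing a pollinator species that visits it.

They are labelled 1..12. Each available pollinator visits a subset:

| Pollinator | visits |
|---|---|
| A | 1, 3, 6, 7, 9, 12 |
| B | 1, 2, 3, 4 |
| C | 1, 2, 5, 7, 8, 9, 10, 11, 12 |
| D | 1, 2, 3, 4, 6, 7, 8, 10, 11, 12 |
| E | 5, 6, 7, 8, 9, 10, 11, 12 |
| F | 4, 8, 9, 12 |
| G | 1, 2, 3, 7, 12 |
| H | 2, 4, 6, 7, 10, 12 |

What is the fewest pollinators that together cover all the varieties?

Take {D, E}. Their union is {1, 2, 3, 4, 5, 6, 7, 8, 9, 10, 11, 12}, which is all 12 varieties.
No single pollinator has all 12 varieties (the largest, D, has 10), so 2 is optimal.

2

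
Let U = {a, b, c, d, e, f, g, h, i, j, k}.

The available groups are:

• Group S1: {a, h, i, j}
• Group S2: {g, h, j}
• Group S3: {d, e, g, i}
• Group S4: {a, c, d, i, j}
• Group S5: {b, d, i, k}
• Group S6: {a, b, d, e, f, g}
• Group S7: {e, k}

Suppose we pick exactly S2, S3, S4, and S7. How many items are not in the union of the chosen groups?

Union of S2, S3, S4, S7 = {a, c, d, e, g, h, i, j, k}.
Not covered: b, f — 2 items.

2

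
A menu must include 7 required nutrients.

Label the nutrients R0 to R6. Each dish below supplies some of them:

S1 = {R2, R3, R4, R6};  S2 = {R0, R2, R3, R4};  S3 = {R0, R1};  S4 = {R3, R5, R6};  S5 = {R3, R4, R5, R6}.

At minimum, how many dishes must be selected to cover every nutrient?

3

Take {S2, S3, S4}. Their union is {R0, R1, R2, R3, R4, R5, R6}, which is all 7 nutrients.
Only S3 contains R1, so S3 is forced; the remaining 5 nutrients need at least 2 more dishes (each remaining dish adds at most 4) — so at least 3 dishes are needed, and 3 is optimal.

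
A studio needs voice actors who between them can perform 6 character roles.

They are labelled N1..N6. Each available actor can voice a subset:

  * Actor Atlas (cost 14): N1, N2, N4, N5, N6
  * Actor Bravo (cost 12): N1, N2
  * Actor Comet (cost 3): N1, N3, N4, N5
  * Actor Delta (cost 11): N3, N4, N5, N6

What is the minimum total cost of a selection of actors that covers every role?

Atlas, Comet together cover every role (Atlas ∪ Comet = {N1, N2, N3, N4, N5, N6}); total cost 14 + 3 = 17.
No covering selection has total cost below 17.

17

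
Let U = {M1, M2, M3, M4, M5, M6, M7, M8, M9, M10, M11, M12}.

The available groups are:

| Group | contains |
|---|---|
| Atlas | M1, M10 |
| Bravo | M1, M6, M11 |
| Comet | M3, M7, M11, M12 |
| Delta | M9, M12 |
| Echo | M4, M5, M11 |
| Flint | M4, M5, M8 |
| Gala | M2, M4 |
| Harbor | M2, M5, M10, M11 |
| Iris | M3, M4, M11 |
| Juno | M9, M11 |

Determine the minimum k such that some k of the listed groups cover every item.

5

Bravo and Comet and Flint and Harbor and Juno together: Bravo ∪ Comet ∪ Flint ∪ Harbor ∪ Juno = {M1, M2, M3, M4, M5, M6, M7, M8, M9, M10, M11, M12} — every item is covered.
No 4 of the 10 groups cover everything (all 210 combinations miss at least one item), so 5 is optimal.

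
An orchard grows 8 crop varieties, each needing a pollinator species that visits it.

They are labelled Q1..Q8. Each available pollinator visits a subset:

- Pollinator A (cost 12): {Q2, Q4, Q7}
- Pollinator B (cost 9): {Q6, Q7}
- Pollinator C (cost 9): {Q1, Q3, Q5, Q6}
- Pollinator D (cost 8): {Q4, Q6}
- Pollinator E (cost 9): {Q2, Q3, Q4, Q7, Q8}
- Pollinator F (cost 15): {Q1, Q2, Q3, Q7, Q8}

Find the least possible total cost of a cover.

C, E together cover every variety (C ∪ E = {Q1, Q2, Q3, Q4, Q5, Q6, Q7, Q8}); total cost 9 + 9 = 18.
No covering selection has total cost below 18.

18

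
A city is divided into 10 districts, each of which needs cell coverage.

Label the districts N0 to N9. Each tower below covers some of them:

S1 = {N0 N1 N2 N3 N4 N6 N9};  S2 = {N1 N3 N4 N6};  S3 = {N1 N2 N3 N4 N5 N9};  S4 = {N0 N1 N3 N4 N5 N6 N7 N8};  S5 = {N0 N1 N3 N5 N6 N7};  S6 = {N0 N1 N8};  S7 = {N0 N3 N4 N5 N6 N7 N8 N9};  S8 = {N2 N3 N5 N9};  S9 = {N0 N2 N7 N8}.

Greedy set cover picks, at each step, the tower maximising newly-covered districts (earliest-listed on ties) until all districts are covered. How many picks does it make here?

2

Greedy: pick S4 (covers 8 new) → pick S1 (covers 2 new). Total picks: 2.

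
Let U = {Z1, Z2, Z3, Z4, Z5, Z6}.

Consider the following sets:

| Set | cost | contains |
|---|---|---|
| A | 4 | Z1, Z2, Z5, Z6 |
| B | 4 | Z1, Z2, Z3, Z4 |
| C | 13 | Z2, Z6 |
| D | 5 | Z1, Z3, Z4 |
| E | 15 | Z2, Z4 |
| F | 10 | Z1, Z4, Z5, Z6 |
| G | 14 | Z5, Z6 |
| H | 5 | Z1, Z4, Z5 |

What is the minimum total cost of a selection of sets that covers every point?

A, B together cover every point (A ∪ B = {Z1, Z2, Z3, Z4, Z5, Z6}); total cost 4 + 4 = 8.
No covering selection has total cost below 8.

8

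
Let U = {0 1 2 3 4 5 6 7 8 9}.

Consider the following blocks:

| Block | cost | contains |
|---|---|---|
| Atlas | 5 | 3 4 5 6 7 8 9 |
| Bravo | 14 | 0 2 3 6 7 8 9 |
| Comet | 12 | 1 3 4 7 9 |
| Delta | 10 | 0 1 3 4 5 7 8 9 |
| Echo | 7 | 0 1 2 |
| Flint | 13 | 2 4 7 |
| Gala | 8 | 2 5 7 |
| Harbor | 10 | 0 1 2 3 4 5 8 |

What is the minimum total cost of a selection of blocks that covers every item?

Atlas, Echo together cover every item (Atlas ∪ Echo = {0, 1, 2, 3, 4, 5, 6, 7, 8, 9}); total cost 5 + 7 = 12.
No covering selection has total cost below 12.

12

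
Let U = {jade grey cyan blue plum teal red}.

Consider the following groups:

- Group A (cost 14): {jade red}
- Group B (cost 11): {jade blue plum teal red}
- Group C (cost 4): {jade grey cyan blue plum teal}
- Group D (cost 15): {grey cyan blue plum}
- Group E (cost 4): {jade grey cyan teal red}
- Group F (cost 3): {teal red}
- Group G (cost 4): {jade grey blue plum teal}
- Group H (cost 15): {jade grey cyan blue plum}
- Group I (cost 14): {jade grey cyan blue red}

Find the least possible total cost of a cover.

C, F together cover every point (C ∪ F = {jade, grey, cyan, blue, plum, teal, red}); total cost 4 + 3 = 7.
No covering selection has total cost below 7.

7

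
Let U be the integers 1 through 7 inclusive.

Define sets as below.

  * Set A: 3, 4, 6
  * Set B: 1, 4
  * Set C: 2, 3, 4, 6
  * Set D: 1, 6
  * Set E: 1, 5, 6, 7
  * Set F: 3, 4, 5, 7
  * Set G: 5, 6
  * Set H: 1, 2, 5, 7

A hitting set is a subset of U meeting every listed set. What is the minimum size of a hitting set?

3

T = {2, 4, 6} meets every set (each contains at least one member of T), and |T| = 3.
No choice of 2 items meets every set, so 3 is the minimum.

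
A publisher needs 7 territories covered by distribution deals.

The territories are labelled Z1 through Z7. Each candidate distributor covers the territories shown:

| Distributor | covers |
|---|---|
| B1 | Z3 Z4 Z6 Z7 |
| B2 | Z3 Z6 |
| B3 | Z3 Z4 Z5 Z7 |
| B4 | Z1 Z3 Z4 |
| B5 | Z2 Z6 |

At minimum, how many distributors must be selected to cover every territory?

B3 and B4 and B5 together: B3 ∪ B4 ∪ B5 = {Z1, Z2, Z3, Z4, Z5, Z6, Z7} — every territory is covered.
Only B4 contains Z1, so B4 is forced; the remaining 4 territories need at least 2 more distributors (each remaining distributor adds at most 2) — so at least 3 distributors are needed, and 3 is optimal.

3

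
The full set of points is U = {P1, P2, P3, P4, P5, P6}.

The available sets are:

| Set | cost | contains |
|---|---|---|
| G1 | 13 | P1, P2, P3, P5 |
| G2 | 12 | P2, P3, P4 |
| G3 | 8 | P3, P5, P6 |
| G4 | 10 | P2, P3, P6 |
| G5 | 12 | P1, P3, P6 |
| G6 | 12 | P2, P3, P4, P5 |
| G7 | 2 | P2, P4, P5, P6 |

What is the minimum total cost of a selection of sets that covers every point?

G5, G7 together cover every point (G5 ∪ G7 = {P1, P2, P3, P4, P5, P6}); total cost 12 + 2 = 14.
No covering selection has total cost below 14.

14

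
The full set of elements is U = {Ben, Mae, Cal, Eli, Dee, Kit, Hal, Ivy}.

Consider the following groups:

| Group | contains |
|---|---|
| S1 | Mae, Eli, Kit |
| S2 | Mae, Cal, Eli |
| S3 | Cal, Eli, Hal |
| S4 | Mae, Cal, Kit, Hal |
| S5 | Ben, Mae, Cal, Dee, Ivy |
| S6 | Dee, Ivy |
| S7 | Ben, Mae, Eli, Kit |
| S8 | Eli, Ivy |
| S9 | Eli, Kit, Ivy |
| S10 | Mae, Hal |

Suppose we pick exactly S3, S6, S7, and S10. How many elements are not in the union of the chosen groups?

0

Union of S3, S6, S7, S10 = {Ben, Mae, Cal, Eli, Dee, Kit, Hal, Ivy} — that's every element, so 0 are uncovered.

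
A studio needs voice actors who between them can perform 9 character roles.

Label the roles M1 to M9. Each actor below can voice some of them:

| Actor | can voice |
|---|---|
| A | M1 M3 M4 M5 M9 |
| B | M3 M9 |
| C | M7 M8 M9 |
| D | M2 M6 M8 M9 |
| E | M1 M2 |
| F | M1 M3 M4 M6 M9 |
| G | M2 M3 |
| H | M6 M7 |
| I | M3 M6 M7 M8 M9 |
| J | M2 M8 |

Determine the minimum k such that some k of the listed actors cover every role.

Take {A, I, J}. Their union is {M1, M2, M3, M4, M5, M6, M7, M8, M9}, which is all 9 roles.
Only A contains M5, so A is forced; the remaining 4 roles need at least 2 more actors (each remaining actor adds at most 3) — so at least 3 actors are needed, and 3 is optimal.

3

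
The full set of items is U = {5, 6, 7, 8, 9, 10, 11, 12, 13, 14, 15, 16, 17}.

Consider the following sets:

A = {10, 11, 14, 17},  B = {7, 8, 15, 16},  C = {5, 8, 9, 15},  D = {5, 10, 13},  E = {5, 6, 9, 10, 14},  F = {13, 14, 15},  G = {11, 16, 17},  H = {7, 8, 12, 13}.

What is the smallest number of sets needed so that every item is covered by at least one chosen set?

4

Take {A, B, E, H}. Their union is {5, 6, 7, 8, 9, 10, 11, 12, 13, 14, 15, 16, 17}, which is all 13 items.
No 3 of the 8 sets cover everything (all 56 combinations miss at least one item), so 4 is optimal.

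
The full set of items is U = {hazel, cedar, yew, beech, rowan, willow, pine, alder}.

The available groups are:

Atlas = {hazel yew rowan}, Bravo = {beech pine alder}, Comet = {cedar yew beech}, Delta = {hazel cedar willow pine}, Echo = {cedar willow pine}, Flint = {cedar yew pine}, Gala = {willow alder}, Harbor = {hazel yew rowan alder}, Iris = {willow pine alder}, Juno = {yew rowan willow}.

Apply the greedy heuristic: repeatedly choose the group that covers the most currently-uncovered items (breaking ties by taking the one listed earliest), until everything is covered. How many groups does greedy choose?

Greedy: pick Delta (covers 4 new) → pick Harbor (covers 3 new) → pick Bravo (covers 1 new). Total picks: 3.

3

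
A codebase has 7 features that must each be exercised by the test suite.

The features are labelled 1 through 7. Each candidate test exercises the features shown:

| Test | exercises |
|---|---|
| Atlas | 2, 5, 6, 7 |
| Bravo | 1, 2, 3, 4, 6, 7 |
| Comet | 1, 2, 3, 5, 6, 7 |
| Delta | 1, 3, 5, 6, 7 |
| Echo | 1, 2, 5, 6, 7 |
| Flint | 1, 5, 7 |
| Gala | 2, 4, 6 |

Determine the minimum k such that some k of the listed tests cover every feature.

Take {Atlas, Bravo}. Their union is {1, 2, 3, 4, 5, 6, 7}, which is all 7 features.
No single test has all 7 features (the largest, Bravo, has 6), so 2 is optimal.

2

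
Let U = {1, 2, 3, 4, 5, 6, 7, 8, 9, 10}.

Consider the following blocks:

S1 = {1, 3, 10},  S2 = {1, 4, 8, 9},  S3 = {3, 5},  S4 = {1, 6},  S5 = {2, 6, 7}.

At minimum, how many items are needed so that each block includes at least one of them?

Take H = {1, 2, 5}. Each listed block contains at least one of these, so H is a hitting set of size 3.
The blocks S2, S3, S5 are pairwise disjoint, so any hitting set needs a separate item for each — at least 3. Hence 3 is optimal.

3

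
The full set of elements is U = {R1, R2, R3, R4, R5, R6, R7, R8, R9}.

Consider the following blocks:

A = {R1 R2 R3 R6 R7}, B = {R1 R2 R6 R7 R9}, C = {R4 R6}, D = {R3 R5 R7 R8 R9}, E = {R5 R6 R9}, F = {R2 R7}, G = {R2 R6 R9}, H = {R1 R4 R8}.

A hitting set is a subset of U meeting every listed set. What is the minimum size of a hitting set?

3

Take T = {R2, R4, R5}. Each listed block contains at least one of these, so T is a hitting set of size 3.
The blocks E, F, H are pairwise disjoint, so any hitting set needs a separate element for each — at least 3. Hence 3 is optimal.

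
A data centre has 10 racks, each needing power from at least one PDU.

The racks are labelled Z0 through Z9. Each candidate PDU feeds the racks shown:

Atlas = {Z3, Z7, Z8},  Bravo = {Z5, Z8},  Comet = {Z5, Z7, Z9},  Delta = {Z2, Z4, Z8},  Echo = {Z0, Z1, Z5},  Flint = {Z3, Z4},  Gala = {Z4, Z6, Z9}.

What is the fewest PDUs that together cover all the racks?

Atlas and Delta and Echo and Gala together: Atlas ∪ Delta ∪ Echo ∪ Gala = {Z0, Z1, Z2, Z3, Z4, Z5, Z6, Z7, Z8, Z9} — every rack is covered.
Each PDU has at most 3 racks, and 3·3 = 9 < 10 — so at least 4 PDUs are needed, and 4 is optimal.

4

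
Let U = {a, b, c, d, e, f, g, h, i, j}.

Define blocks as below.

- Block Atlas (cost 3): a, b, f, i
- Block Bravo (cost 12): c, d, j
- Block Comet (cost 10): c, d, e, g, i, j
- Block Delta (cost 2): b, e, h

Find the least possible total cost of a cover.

15

Atlas, Comet, Delta together cover every item (Atlas ∪ Comet ∪ Delta = {a, b, c, d, e, f, g, h, i, j}); total cost 3 + 10 + 2 = 15.
No covering selection has total cost below 15.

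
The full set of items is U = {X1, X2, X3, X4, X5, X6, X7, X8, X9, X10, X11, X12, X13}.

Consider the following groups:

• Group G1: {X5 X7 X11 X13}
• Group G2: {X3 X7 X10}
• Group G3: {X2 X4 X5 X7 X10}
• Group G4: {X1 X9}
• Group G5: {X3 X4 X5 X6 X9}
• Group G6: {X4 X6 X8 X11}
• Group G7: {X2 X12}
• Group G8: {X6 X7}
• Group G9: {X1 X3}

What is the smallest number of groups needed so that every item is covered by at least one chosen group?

G1, G2, G4, G6, and G7 cover everything between them: the union {X1, X2, X3, X4, X5, X6, X7, X8, X9, X10, X11, X12, X13} is all of U.
No 4 of the 9 groups cover everything (all 126 combinations miss at least one item), so 5 is optimal.

5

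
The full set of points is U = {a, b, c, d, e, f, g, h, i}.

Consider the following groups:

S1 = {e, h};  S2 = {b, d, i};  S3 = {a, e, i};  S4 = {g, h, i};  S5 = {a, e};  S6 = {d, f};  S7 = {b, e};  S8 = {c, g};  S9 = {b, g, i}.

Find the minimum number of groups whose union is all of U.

S3 and S4 and S6 and S8 and S9 together: S3 ∪ S4 ∪ S6 ∪ S8 ∪ S9 = {a, b, c, d, e, f, g, h, i} — every point is covered.
No 4 of the 9 groups cover everything (all 126 combinations miss at least one point), so 5 is optimal.

5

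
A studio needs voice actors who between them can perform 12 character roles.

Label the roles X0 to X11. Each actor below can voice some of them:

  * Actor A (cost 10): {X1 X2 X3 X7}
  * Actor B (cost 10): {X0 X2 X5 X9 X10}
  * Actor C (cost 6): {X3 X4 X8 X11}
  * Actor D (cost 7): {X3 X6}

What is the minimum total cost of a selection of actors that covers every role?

A, B, C, D together cover every role (A ∪ B ∪ C ∪ D = {X0, X1, X2, X3, X4, X5, X6, X7, X8, X9, X10, X11}); total cost 10 + 10 + 6 + 7 = 33.
No covering selection has total cost below 33.

33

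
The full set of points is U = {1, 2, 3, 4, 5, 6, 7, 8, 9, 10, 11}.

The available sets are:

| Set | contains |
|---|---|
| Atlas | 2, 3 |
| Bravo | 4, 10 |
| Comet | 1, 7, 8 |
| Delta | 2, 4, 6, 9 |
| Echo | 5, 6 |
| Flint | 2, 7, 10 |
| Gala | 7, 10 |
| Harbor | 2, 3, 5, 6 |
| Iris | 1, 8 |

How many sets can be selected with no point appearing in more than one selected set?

4

Atlas, Echo, Gala, Iris are pairwise disjoint (Atlas={2,3}; Echo={5,6}; Gala={7,10}; Iris={1,8}).
Every remaining set overlaps one of these, and no 5 of the listed sets are pairwise disjoint, so 4 is the maximum.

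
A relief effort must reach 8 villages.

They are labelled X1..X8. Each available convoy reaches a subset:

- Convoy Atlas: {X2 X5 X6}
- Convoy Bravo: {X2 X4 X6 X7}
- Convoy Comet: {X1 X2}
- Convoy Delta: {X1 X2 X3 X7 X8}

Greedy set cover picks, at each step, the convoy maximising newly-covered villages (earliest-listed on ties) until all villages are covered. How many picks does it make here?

Greedy: pick Delta (covers 5 new) → pick Atlas (covers 2 new) → pick Bravo (covers 1 new). Total picks: 3.

3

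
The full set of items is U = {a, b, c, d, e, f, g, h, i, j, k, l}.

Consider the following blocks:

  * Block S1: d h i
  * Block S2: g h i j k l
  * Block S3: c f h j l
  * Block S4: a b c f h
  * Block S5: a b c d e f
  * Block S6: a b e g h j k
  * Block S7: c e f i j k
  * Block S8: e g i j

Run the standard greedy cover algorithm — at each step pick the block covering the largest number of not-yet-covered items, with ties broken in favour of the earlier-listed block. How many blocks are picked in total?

3

Greedy: pick S6 (covers 7 new) → pick S3 (covers 3 new) → pick S1 (covers 2 new). Total picks: 3.
(The true minimum cover uses only 2 blocks, so greedy is not optimal here.)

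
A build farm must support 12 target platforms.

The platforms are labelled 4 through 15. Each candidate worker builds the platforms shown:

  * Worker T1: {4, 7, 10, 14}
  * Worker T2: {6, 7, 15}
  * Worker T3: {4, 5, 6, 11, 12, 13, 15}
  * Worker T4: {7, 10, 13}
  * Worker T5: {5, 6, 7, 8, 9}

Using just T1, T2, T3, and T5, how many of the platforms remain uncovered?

0

Union of T1, T2, T3, T5 = {4, 5, 6, 7, 8, 9, 10, 11, 12, 13, 14, 15} — that's every platform, so 0 are uncovered.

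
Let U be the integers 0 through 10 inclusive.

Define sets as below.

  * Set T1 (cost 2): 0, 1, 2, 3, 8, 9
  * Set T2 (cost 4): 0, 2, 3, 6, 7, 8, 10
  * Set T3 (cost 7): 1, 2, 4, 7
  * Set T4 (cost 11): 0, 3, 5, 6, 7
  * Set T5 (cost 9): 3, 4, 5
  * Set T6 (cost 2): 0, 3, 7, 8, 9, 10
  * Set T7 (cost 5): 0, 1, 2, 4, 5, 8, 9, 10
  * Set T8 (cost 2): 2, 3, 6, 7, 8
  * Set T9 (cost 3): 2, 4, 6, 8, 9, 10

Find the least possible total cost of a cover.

7

T7, T8 together cover every item (T7 ∪ T8 = {0, 1, 2, 3, 4, 5, 6, 7, 8, 9, 10}); total cost 5 + 2 = 7.
The greedy pick T1, T6, T9, T7 costs 12; no covering selection beats 7.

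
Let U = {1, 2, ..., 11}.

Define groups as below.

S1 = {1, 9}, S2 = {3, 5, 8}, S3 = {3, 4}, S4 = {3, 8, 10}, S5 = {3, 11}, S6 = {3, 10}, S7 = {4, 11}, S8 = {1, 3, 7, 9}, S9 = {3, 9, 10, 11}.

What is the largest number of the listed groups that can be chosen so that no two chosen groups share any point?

3

S1, S4, S7 are pairwise disjoint (S1={1,9}; S4={3,8,10}; S7={4,11}).
Every remaining group overlaps one of these, and no 4 of the listed groups are pairwise disjoint, so 3 is the maximum.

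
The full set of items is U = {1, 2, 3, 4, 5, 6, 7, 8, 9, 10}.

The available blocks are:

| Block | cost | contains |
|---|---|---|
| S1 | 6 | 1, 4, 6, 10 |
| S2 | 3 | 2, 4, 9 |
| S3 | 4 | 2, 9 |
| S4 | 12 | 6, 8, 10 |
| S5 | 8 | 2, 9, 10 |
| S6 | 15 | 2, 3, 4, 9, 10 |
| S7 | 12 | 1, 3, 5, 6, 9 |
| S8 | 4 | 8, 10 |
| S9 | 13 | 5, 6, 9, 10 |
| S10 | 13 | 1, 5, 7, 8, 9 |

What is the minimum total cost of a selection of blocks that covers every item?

32

S2, S7, S8, S10 together cover every item (S2 ∪ S7 ∪ S8 ∪ S10 = {1, 2, 3, 4, 5, 6, 7, 8, 9, 10}); total cost 3 + 12 + 4 + 13 = 32.
The greedy pick S2, S1, S8, S7, S10 costs 38; no covering selection beats 32.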